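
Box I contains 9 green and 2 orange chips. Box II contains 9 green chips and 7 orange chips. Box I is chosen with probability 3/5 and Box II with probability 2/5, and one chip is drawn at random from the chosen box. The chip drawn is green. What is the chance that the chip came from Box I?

24/35

P(green | Box I) = 9/11; P(green | Box II) = 9/16.
P(green) = 3/5·9/11 + 2/5·9/16 = 63/88.
By Bayes' rule, P(Box I | green) = 27/55 / 63/88 = 24/35 ≈ 0.6857.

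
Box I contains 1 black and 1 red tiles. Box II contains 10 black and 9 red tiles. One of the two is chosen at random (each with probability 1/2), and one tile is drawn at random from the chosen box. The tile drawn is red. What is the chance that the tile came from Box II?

18/37

P(red | Box I) = 1/2; P(red | Box II) = 9/19.
P(red) = 1/2·1/2 + 1/2·9/19 = 37/76.
By Bayes' rule, P(Box II | red) = 9/38 / 37/76 = 18/37 ≈ 0.4865.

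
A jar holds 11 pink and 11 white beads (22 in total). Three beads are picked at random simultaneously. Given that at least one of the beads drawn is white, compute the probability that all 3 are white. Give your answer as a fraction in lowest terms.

3/25

P(all 3 white) = C(11,3)/C(22,3) = 3/28; P(at least one white) = 1 − C(11,3)/C(22,3) = 25/28.
Since 'all 3 white' ⊆ 'at least one white', P(all 3 | at least one) = 3/28 / 25/28 = 3/25 ≈ 0.1200.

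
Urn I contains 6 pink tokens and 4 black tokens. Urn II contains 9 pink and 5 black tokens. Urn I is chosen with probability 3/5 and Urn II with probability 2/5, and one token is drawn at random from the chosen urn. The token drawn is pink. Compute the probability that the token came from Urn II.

5/12

P(pink | Urn I) = 3/5; P(pink | Urn II) = 9/14.
P(pink) = 3/5·3/5 + 2/5·9/14 = 108/175.
By Bayes' rule, P(Urn II | pink) = 9/35 / 108/175 = 5/12 ≈ 0.4167.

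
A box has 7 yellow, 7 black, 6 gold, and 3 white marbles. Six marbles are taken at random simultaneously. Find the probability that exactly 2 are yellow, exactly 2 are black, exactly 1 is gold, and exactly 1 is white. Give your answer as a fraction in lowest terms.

378/4807

Unordered draws without replacement: count favorable combinations over C(23,6).
Favorable = C(7,2) · C(7,2) · C(6,1) · C(3,1) = 7938; total = C(23,6) = 100947.
P = 7938/100947 = 378/4807 ≈ 0.0786.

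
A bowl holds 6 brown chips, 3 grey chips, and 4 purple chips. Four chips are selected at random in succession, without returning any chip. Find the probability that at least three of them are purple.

Sum the hypergeometric tail for j = 3,…,4 purple chips.
Favorable = C(4,3)·C(9,1) + C(4,4)·C(9,0) = 37; total = C(13,4) = 715.
P = 37/715 = 37/715 ≈ 0.0517.

37/715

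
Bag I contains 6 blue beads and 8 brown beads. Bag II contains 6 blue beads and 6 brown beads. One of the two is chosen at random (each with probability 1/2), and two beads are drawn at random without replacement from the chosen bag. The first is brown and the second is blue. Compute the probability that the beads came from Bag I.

88/179

P(E | Bag I) = 24/91; P(E | Bag II) = 3/11.
P(E) = 1/2·24/91 + 1/2·3/11 = 537/2002.
By Bayes' rule, P(Bag I | E) = 12/91 / 537/2002 = 88/179 ≈ 0.4916.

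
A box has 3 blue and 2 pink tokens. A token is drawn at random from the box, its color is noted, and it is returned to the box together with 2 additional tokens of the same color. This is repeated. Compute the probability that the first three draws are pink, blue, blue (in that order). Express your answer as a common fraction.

2/21

Track the composition after each reinforcement of +2.
P = (2/5) · (3/7) · (5/9) = 2/21 ≈ 0.0952.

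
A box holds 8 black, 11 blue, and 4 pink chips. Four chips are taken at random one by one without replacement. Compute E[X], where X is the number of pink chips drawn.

16/23

By linearity of expectation, E[X] = Σ P(draw i is pink); by symmetry each draw (even without replacement) has P(pink) = 4/23.
E[X] = 4 · 4/23 = 16/23 ≈ 0.6957.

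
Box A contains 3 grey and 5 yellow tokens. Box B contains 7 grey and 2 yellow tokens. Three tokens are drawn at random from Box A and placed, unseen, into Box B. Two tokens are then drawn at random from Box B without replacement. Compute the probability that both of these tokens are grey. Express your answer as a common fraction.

545/1232

Condition on how many of the transferred tokens are grey (from Box A: 3 grey of 8; then Box B has 12 total).
  0 grey: C(3,0)C(5,3)/C(8,3) = 5/28; then P = C(7,2)/C(12,2) = 7/22
  1 grey: C(3,1)C(5,2)/C(8,3) = 15/28; then P = C(8,2)/C(12,2) = 14/33
  2 grey: C(3,2)C(5,1)/C(8,3) = 15/56; then P = C(9,2)/C(12,2) = 6/11
  3 grey: C(3,3)C(5,0)/C(8,3) = 1/56; then P = C(10,2)/C(12,2) = 15/22
P(both grey) = 545/1232 ≈ 0.4424.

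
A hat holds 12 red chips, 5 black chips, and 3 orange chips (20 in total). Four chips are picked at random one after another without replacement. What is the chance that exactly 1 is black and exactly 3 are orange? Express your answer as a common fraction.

1/969

Unordered draws without replacement: count favorable combinations over C(20,4).
Favorable = C(12,0) · C(5,1) · C(3,3) = 5; total = C(20,4) = 4845.
P = 5/4845 = 1/969 ≈ 0.0010.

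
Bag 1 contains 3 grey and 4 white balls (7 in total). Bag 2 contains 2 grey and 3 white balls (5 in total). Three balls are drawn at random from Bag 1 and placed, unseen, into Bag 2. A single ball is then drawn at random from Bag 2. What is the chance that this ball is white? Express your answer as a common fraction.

33/56

Condition on how many of the transferred balls are white (from Bag 1: 4 white of 7; then Bag 2 has 8 total).
  0 white: C(4,0)C(3,3)/C(7,3) = 1/35; then P = 3/8
  1 white: C(4,1)C(3,2)/C(7,3) = 12/35; then P = 4/8
  2 white: C(4,2)C(3,1)/C(7,3) = 18/35; then P = 5/8
  3 white: C(4,3)C(3,0)/C(7,3) = 4/35; then P = 6/8
P(white from Bag 2) = 33/56 ≈ 0.5893.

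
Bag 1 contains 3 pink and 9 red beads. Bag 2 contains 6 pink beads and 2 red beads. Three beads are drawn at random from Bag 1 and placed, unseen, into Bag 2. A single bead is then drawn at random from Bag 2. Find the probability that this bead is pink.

Condition on how many of the transferred beads are pink (from Bag 1: 3 pink of 12; then Bag 2 has 11 total).
  0 pink: C(3,0)C(9,3)/C(12,3) = 21/55; then P = 6/11
  1 pink: C(3,1)C(9,2)/C(12,3) = 27/55; then P = 7/11
  2 pink: C(3,2)C(9,1)/C(12,3) = 27/220; then P = 8/11
  3 pink: C(3,3)C(9,0)/C(12,3) = 1/220; then P = 9/11
P(pink from Bag 2) = 27/44 ≈ 0.6136.

27/44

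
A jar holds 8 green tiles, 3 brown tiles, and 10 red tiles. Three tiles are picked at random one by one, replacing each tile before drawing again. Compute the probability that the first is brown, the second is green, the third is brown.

Multiply the conditional probability of each draw in order, with replacement (the composition resets each draw).
P = (3/21) · (8/21) · (3/21) = 8/1029 ≈ 0.0078.

8/1029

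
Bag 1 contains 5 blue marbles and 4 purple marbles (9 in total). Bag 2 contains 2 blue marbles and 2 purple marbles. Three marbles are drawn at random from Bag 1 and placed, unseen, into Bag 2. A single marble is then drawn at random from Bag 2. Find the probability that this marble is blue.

11/21

Condition on how many of the transferred marbles are blue (from Bag 1: 5 blue of 9; then Bag 2 has 7 total).
  0 blue: C(5,0)C(4,3)/C(9,3) = 1/21; then P = 2/7
  1 blue: C(5,1)C(4,2)/C(9,3) = 5/14; then P = 3/7
  2 blue: C(5,2)C(4,1)/C(9,3) = 10/21; then P = 4/7
  3 blue: C(5,3)C(4,0)/C(9,3) = 5/42; then P = 5/7
P(blue from Bag 2) = 11/21 ≈ 0.5238.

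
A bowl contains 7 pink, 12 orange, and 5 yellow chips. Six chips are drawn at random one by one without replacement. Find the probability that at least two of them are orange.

Sum the hypergeometric tail for j = 2,…,6 orange chips.
Favorable = C(12,2)·C(12,4) + C(12,3)·C(12,3) + C(12,4)·C(12,2) + C(12,5)·C(12,1) + C(12,6)·C(12,0) = 124168; total = C(24,6) = 134596.
P = 124168/134596 = 2822/3059 ≈ 0.9225.

2822/3059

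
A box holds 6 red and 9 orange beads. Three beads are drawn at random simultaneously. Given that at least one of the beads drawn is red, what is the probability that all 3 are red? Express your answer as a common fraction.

20/371

P(all 3 red) = C(6,3)/C(15,3) = 4/91; P(at least one red) = 1 − C(9,3)/C(15,3) = 53/65.
Since 'all 3 red' ⊆ 'at least one red', P(all 3 | at least one) = 4/91 / 53/65 = 20/371 ≈ 0.0539.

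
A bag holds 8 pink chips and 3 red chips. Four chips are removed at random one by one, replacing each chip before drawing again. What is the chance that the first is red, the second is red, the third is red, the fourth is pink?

Multiply the conditional probability of each draw in order, with replacement (the composition resets each draw).
P = (3/11) · (3/11) · (3/11) · (8/11) = 216/14641 ≈ 0.0148.

216/14641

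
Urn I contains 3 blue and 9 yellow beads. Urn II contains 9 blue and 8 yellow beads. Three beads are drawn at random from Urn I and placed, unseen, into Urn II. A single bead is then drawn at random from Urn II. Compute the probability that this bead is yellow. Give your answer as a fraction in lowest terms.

41/80

Condition on how many of the transferred beads are yellow (from Urn I: 9 yellow of 12; then Urn II has 20 total).
  0 yellow: C(9,0)C(3,3)/C(12,3) = 1/220; then P = 8/20
  1 yellow: C(9,1)C(3,2)/C(12,3) = 27/220; then P = 9/20
  2 yellow: C(9,2)C(3,1)/C(12,3) = 27/55; then P = 10/20
  3 yellow: C(9,3)C(3,0)/C(12,3) = 21/55; then P = 11/20
P(yellow from Urn II) = 41/80 ≈ 0.5125.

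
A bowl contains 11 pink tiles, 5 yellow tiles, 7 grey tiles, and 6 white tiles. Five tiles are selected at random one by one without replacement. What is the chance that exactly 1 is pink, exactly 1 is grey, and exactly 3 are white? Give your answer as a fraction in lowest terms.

44/3393

Unordered draws without replacement: count favorable combinations over C(29,5).
Favorable = C(11,1) · C(5,0) · C(7,1) · C(6,3) = 1540; total = C(29,5) = 118755.
P = 1540/118755 = 44/3393 ≈ 0.0130.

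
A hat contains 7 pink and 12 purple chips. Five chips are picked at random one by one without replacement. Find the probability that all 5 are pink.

7/3876

Unordered draws without replacement: count favorable combinations over C(19,5).
Favorable = C(7,5) · C(12,0) = 21; total = C(19,5) = 11628.
P = 21/11628 = 7/3876 ≈ 0.0018.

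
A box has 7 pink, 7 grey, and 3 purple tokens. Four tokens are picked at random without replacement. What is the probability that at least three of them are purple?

Sum the hypergeometric tail for j = 3,…,3 purple tokens.
Favorable = C(3,3)·C(14,1) = 14; total = C(17,4) = 2380.
P = 14/2380 = 1/170 ≈ 0.0059.

1/170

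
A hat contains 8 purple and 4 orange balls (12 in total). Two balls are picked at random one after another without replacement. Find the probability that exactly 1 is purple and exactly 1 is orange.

16/33

Unordered draws without replacement: count favorable combinations over C(12,2).
Favorable = C(8,1) · C(4,1) = 32; total = C(12,2) = 66.
P = 32/66 = 16/33 ≈ 0.4848.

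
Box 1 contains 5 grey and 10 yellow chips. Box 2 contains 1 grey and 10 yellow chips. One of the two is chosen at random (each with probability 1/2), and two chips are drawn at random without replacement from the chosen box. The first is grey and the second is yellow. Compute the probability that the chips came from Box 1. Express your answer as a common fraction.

P(E | Box 1) = 5/21; P(E | Box 2) = 1/11.
P(E) = 1/2·5/21 + 1/2·1/11 = 38/231.
By Bayes' rule, P(Box 1 | E) = 5/42 / 38/231 = 55/76 ≈ 0.7237.

55/76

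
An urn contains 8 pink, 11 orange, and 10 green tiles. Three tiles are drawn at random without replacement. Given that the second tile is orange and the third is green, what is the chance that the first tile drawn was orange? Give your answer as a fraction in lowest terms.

P(first=orange and the second tile is orange and the third is green) = (11/29)·(10/28)·(10/27) = 275/5481.
P(E) = Σ over first color = 220/5481 + 275/5481 + 55/1218 = 55/406.
By Bayes, P(first=orange | E) = 275/5481 / 55/406 = 10/27 ≈ 0.3704.

10/27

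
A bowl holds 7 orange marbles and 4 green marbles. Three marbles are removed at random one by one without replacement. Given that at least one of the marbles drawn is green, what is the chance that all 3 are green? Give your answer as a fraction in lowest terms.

2/65

P(all 3 green) = C(4,3)/C(11,3) = 4/165; P(at least one green) = 1 − C(7,3)/C(11,3) = 26/33.
Since 'all 3 green' ⊆ 'at least one green', P(all 3 | at least one) = 4/165 / 26/33 = 2/65 ≈ 0.0308.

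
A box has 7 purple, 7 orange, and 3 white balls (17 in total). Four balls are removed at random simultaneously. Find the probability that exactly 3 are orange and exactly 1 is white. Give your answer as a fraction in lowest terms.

Unordered draws without replacement: count favorable combinations over C(17,4).
Favorable = C(7,0) · C(7,3) · C(3,1) = 105; total = C(17,4) = 2380.
P = 105/2380 = 3/68 ≈ 0.0441.

3/68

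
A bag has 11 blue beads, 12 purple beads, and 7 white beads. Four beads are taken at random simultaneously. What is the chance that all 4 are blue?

22/1827

Unordered draws without replacement: count favorable combinations over C(30,4).
Favorable = C(11,4) · C(12,0) · C(7,0) = 330; total = C(30,4) = 27405.
P = 330/27405 = 22/1827 ≈ 0.0120.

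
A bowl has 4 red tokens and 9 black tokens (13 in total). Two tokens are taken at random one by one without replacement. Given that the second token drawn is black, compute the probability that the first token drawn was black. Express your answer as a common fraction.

2/3

P(first=black and the second token drawn is black) = (9/13)·(8/12) = 6/13.
P(the second token drawn is black) = Σ over first color = 3/13 + 6/13 = 9/13.
By Bayes, P(first=black | the second token drawn is black) = 6/13 / 9/13 = 2/3 ≈ 0.6667.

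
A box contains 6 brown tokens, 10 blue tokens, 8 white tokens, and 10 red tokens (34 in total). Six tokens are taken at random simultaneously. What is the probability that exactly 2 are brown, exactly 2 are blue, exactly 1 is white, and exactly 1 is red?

6750/168113

Unordered draws without replacement: count favorable combinations over C(34,6).
Favorable = C(6,2) · C(10,2) · C(8,1) · C(10,1) = 54000; total = C(34,6) = 1344904.
P = 54000/1344904 = 6750/168113 ≈ 0.0402.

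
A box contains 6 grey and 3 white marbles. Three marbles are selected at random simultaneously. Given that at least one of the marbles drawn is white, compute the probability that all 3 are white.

P(all 3 white) = C(3,3)/C(9,3) = 1/84; P(at least one white) = 1 − C(6,3)/C(9,3) = 16/21.
Since 'all 3 white' ⊆ 'at least one white', P(all 3 | at least one) = 1/84 / 16/21 = 1/64 ≈ 0.0156.

1/64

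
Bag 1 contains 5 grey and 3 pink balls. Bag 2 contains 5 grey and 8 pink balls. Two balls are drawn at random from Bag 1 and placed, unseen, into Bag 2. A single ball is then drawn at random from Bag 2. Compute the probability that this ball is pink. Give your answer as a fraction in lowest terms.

7/12

Condition on how many of the transferred balls are pink (from Bag 1: 3 pink of 8; then Bag 2 has 15 total).
  0 pink: C(3,0)C(5,2)/C(8,2) = 5/14; then P = 8/15
  1 pink: C(3,1)C(5,1)/C(8,2) = 15/28; then P = 9/15
  2 pink: C(3,2)C(5,0)/C(8,2) = 3/28; then P = 10/15
P(pink from Bag 2) = 7/12 ≈ 0.5833.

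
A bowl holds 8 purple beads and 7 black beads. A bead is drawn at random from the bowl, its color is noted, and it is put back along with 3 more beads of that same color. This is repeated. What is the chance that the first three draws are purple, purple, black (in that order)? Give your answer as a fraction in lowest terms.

44/405

Track the composition after each reinforcement of +3.
P = (8/15) · (11/18) · (7/21) = 44/405 ≈ 0.1086.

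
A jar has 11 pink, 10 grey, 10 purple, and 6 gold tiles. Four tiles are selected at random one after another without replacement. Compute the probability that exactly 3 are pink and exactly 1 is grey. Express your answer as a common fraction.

Unordered draws without replacement: count favorable combinations over C(37,4).
Favorable = C(11,3) · C(10,1) · C(10,0) · C(6,0) = 1650; total = C(37,4) = 66045.
P = 1650/66045 = 110/4403 ≈ 0.0250.

110/4403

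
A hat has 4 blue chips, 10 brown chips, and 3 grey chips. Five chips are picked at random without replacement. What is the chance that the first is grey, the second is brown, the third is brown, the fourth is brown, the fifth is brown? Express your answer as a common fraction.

9/442

Multiply the conditional probability of each draw in order, without replacement, so each draw removes one from its color and from the total.
P = (3/17) · (10/16) · (9/15) · (8/14) · (7/13) = 9/442 ≈ 0.0204.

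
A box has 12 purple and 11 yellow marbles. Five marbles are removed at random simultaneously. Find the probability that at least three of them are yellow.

Sum the hypergeometric tail for j = 3,…,5 yellow marbles.
Favorable = C(11,3)·C(12,2) + C(11,4)·C(12,1) + C(11,5)·C(12,0) = 15312; total = C(23,5) = 33649.
P = 15312/33649 = 1392/3059 ≈ 0.4551.

1392/3059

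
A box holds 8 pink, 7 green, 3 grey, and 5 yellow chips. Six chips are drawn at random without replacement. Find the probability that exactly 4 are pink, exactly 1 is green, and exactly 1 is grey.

Unordered draws without replacement: count favorable combinations over C(23,6).
Favorable = C(8,4) · C(7,1) · C(3,1) · C(5,0) = 1470; total = C(23,6) = 100947.
P = 1470/100947 = 70/4807 ≈ 0.0146.

70/4807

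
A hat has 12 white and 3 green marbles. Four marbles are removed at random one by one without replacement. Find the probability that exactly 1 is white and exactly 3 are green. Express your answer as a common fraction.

4/455

Unordered draws without replacement: count favorable combinations over C(15,4).
Favorable = C(12,1) · C(3,3) = 12; total = C(15,4) = 1365.
P = 12/1365 = 4/455 ≈ 0.0088.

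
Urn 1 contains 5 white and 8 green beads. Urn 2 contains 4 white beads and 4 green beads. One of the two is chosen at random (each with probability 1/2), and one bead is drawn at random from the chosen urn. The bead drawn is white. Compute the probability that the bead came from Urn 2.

13/23

P(white | Urn 1) = 5/13; P(white | Urn 2) = 1/2.
P(white) = 1/2·5/13 + 1/2·1/2 = 23/52.
By Bayes' rule, P(Urn 2 | white) = 1/4 / 23/52 = 13/23 ≈ 0.5652.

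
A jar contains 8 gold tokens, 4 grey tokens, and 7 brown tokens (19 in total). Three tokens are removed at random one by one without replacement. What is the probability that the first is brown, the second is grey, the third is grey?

Multiply the conditional probability of each draw in order, without replacement, so each draw removes one from its color and from the total.
P = (7/19) · (4/18) · (3/17) = 14/969 ≈ 0.0144.

14/969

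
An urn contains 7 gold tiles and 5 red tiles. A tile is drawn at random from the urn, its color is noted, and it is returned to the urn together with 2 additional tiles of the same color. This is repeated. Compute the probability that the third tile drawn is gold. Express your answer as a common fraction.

7/12

Sum over the four possibilities for the first two draws (gold/not-gold each), tracking how the gold count and total change by +2 per draw.
P(third is gold) = 7/12 ≈ 0.5833. (In a Pólya urn every draw has the same marginal probability 7/12.)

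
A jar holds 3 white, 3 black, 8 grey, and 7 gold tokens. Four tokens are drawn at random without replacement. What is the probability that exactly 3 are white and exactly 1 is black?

Unordered draws without replacement: count favorable combinations over C(21,4).
Favorable = C(3,3) · C(3,1) · C(8,0) · C(7,0) = 3; total = C(21,4) = 5985.
P = 3/5985 = 1/1995 ≈ 0.0005.

1/1995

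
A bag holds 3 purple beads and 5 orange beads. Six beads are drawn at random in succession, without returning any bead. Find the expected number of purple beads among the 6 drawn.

9/4

By linearity of expectation, E[X] = Σ P(draw i is purple); by symmetry each draw (even without replacement) has P(purple) = 3/8.
E[X] = 6 · 3/8 = 9/4 ≈ 2.2500.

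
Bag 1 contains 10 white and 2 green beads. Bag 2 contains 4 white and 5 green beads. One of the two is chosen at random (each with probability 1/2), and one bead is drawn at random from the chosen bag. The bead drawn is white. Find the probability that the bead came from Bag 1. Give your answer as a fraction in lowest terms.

P(white | Bag 1) = 5/6; P(white | Bag 2) = 4/9.
P(white) = 1/2·5/6 + 1/2·4/9 = 23/36.
By Bayes' rule, P(Bag 1 | white) = 5/12 / 23/36 = 15/23 ≈ 0.6522.

15/23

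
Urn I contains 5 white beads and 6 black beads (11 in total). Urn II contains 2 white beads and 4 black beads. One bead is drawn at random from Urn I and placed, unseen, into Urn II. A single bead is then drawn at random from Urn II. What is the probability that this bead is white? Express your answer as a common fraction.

27/77

Condition on how many of the transferred beads are white (from Urn I: 5 white of 11; then Urn II has 7 total).
  0 white: C(5,0)C(6,1)/C(11,1) = 6/11; then P = 2/7
  1 white: C(5,1)C(6,0)/C(11,1) = 5/11; then P = 3/7
P(white from Urn II) = 27/77 ≈ 0.3506.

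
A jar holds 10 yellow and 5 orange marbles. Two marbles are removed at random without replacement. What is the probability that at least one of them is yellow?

Use the complement: P(at least one yellow) = 1 − P(no yellow).
P(none) = C(5,2)/C(15,2) = 10/105.
So P = 1 − 10/105 = 19/21 ≈ 0.9048.

19/21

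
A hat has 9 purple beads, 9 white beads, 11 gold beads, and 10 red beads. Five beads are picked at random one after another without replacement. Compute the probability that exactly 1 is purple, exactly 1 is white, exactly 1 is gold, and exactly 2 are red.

4455/63973

Unordered draws without replacement: count favorable combinations over C(39,5).
Favorable = C(9,1) · C(9,1) · C(11,1) · C(10,2) = 40095; total = C(39,5) = 575757.
P = 40095/575757 = 4455/63973 ≈ 0.0696.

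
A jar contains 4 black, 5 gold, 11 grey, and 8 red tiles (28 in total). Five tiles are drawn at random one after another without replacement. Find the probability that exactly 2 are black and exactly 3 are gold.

1/1638

Unordered draws without replacement: count favorable combinations over C(28,5).
Favorable = C(4,2) · C(5,3) · C(11,0) · C(8,0) = 60; total = C(28,5) = 98280.
P = 60/98280 = 1/1638 ≈ 0.0006.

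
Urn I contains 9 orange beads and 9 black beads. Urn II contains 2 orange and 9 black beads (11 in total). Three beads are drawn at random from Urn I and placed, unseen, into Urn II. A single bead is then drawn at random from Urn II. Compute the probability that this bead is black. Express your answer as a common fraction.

Condition on how many of the transferred beads are black (from Urn I: 9 black of 18; then Urn II has 14 total).
  0 black: C(9,0)C(9,3)/C(18,3) = 7/68; then P = 9/14
  1 black: C(9,1)C(9,2)/C(18,3) = 27/68; then P = 10/14
  2 black: C(9,2)C(9,1)/C(18,3) = 27/68; then P = 11/14
  3 black: C(9,3)C(9,0)/C(18,3) = 7/68; then P = 12/14
P(black from Urn II) = 3/4 ≈ 0.7500.

3/4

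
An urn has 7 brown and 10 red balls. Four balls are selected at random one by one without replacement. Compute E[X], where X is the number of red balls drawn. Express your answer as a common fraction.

By linearity of expectation, E[X] = Σ P(draw i is red); by symmetry each draw (even without replacement) has P(red) = 10/17.
E[X] = 4 · 10/17 = 40/17 ≈ 2.3529.

40/17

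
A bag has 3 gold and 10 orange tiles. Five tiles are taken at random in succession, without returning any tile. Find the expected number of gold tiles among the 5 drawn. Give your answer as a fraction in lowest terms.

By linearity of expectation, E[X] = Σ P(draw i is gold); by symmetry each draw (even without replacement) has P(gold) = 3/13.
E[X] = 5 · 3/13 = 15/13 ≈ 1.1538.

15/13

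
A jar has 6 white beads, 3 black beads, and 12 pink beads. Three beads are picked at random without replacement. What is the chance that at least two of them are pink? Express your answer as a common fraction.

Sum the hypergeometric tail for j = 2,…,3 pink beads.
Favorable = C(12,2)·C(9,1) + C(12,3)·C(9,0) = 814; total = C(21,3) = 1330.
P = 814/1330 = 407/665 ≈ 0.6120.

407/665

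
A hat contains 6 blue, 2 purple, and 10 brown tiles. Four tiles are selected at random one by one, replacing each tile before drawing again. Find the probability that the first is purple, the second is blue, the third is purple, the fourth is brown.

5/2187

Multiply the conditional probability of each draw in order, with replacement (the composition resets each draw).
P = (2/18) · (6/18) · (2/18) · (10/18) = 5/2187 ≈ 0.0023.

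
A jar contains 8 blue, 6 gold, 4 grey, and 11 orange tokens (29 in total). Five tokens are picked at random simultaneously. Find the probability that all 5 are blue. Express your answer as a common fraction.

8/16965

Unordered draws without replacement: count favorable combinations over C(29,5).
Favorable = C(8,5) · C(6,0) · C(4,0) · C(11,0) = 56; total = C(29,5) = 118755.
P = 56/118755 = 8/16965 ≈ 0.0005.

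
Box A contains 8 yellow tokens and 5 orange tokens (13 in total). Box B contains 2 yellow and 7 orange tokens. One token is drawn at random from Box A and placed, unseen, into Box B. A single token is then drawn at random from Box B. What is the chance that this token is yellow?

Condition on how many of the transferred tokens are yellow (from Box A: 8 yellow of 13; then Box B has 10 total).
  0 yellow: C(8,0)C(5,1)/C(13,1) = 5/13; then P = 2/10
  1 yellow: C(8,1)C(5,0)/C(13,1) = 8/13; then P = 3/10
P(yellow from Box B) = 17/65 ≈ 0.2615.

17/65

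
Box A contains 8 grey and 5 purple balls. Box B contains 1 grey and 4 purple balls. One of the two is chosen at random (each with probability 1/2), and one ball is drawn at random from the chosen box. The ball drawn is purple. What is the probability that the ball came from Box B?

P(purple | Box A) = 5/13; P(purple | Box B) = 4/5.
P(purple) = 1/2·5/13 + 1/2·4/5 = 77/130.
By Bayes' rule, P(Box B | purple) = 2/5 / 77/130 = 52/77 ≈ 0.6753.

52/77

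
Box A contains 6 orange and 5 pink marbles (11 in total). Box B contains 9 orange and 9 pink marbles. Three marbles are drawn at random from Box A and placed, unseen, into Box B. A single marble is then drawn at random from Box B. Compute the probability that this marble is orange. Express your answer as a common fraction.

39/77

Condition on how many of the transferred marbles are orange (from Box A: 6 orange of 11; then Box B has 21 total).
  0 orange: C(6,0)C(5,3)/C(11,3) = 2/33; then P = 9/21
  1 orange: C(6,1)C(5,2)/C(11,3) = 4/11; then P = 10/21
  2 orange: C(6,2)C(5,1)/C(11,3) = 5/11; then P = 11/21
  3 orange: C(6,3)C(5,0)/C(11,3) = 4/33; then P = 12/21
P(orange from Box B) = 39/77 ≈ 0.5065.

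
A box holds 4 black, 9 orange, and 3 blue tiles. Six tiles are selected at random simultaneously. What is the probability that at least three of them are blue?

Sum the hypergeometric tail for j = 3,…,3 blue tiles.
Favorable = C(3,3)·C(13,3) = 286; total = C(16,6) = 8008.
P = 286/8008 = 1/28 ≈ 0.0357.

1/28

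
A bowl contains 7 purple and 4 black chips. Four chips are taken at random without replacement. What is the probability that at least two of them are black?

31/66

Sum the hypergeometric tail for j = 2,…,4 black chips.
Favorable = C(4,2)·C(7,2) + C(4,3)·C(7,1) + C(4,4)·C(7,0) = 155; total = C(11,4) = 330.
P = 155/330 = 31/66 ≈ 0.4697.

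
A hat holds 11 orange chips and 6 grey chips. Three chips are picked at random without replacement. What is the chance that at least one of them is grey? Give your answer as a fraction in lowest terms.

Use the complement: P(at least one grey) = 1 − P(no grey).
P(none) = C(11,3)/C(17,3) = 165/680.
So P = 1 − 165/680 = 103/136 ≈ 0.7574.

103/136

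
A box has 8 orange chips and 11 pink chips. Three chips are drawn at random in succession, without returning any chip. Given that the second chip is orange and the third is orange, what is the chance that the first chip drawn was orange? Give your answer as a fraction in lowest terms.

6/17

P(first=orange and the second chip is orange and the third is orange) = (8/19)·(7/18)·(6/17) = 56/969.
P(E) = Σ over first color = 56/969 + 308/2907 = 28/171.
By Bayes, P(first=orange | E) = 56/969 / 28/171 = 6/17 ≈ 0.3529.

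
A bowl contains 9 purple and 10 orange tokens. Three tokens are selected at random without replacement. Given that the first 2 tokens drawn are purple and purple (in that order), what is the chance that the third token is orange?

10/17

After removing 2 purple, the bowl has 10 orange out of 17 remaining.
P(third is orange | given) = 10/17 ≈ 0.5882.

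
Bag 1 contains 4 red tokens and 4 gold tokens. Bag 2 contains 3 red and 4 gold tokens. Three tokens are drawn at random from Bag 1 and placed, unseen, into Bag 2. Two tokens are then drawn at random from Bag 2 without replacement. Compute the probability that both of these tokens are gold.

Condition on how many of the transferred tokens are gold (from Bag 1: 4 gold of 8; then Bag 2 has 10 total).
  0 gold: C(4,0)C(4,3)/C(8,3) = 1/14; then P = C(4,2)/C(10,2) = 2/15
  1 gold: C(4,1)C(4,2)/C(8,3) = 3/7; then P = C(5,2)/C(10,2) = 2/9
  2 gold: C(4,2)C(4,1)/C(8,3) = 3/7; then P = C(6,2)/C(10,2) = 1/3
  3 gold: C(4,3)C(4,0)/C(8,3) = 1/14; then P = C(7,2)/C(10,2) = 7/15
P(both gold) = 59/210 ≈ 0.2810.

59/210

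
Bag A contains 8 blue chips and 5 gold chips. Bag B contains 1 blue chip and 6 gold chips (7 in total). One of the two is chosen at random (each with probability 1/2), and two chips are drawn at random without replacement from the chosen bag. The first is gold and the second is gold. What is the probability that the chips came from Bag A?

7/46

P(E | Bag A) = 5/39; P(E | Bag B) = 5/7.
P(E) = 1/2·5/39 + 1/2·5/7 = 115/273.
By Bayes' rule, P(Bag A | E) = 5/78 / 115/273 = 7/46 ≈ 0.1522.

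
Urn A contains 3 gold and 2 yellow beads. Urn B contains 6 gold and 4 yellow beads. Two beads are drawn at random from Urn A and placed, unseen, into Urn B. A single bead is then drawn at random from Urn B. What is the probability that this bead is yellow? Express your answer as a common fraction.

Condition on how many of the transferred beads are yellow (from Urn A: 2 yellow of 5; then Urn B has 12 total).
  0 yellow: C(2,0)C(3,2)/C(5,2) = 3/10; then P = 4/12
  1 yellow: C(2,1)C(3,1)/C(5,2) = 3/5; then P = 5/12
  2 yellow: C(2,2)C(3,0)/C(5,2) = 1/10; then P = 6/12
P(yellow from Urn B) = 2/5 ≈ 0.4000.

2/5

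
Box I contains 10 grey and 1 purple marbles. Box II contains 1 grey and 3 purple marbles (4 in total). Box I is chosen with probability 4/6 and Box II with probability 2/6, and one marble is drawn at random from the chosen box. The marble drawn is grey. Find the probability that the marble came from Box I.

80/91

P(grey | Box I) = 10/11; P(grey | Box II) = 1/4.
P(grey) = 2/3·10/11 + 1/3·1/4 = 91/132.
By Bayes' rule, P(Box I | grey) = 20/33 / 91/132 = 80/91 ≈ 0.8791.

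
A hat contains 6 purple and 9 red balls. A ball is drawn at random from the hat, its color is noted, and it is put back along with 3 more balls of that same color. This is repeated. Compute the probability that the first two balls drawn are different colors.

Either purple then red, or red then purple; after the first draw the total is 18.
P = (6/15)·(9/18) + (9/15)·(6/18) = 2/5 ≈ 0.4000.

2/5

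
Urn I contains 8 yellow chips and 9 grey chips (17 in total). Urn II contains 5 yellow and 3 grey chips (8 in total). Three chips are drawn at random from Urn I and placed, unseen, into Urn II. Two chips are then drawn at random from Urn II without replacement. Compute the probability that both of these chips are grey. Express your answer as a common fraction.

291/1870

Condition on how many of the transferred chips are grey (from Urn I: 9 grey of 17; then Urn II has 11 total).
  0 grey: C(9,0)C(8,3)/C(17,3) = 7/85; then P = C(3,2)/C(11,2) = 3/55
  1 grey: C(9,1)C(8,2)/C(17,3) = 63/170; then P = C(4,2)/C(11,2) = 6/55
  2 grey: C(9,2)C(8,1)/C(17,3) = 36/85; then P = C(5,2)/C(11,2) = 2/11
  3 grey: C(9,3)C(8,0)/C(17,3) = 21/170; then P = C(6,2)/C(11,2) = 3/11
P(both grey) = 291/1870 ≈ 0.1556.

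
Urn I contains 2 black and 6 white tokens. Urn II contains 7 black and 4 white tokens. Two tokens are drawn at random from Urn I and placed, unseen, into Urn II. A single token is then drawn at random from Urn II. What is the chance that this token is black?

Condition on how many of the transferred tokens are black (from Urn I: 2 black of 8; then Urn II has 13 total).
  0 black: C(2,0)C(6,2)/C(8,2) = 15/28; then P = 7/13
  1 black: C(2,1)C(6,1)/C(8,2) = 3/7; then P = 8/13
  2 black: C(2,2)C(6,0)/C(8,2) = 1/28; then P = 9/13
P(black from Urn II) = 15/26 ≈ 0.5769.

15/26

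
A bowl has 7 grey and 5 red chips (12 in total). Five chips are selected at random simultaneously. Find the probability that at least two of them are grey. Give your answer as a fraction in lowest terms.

Sum the hypergeometric tail for j = 2,…,5 grey chips.
Favorable = C(7,2)·C(5,3) + C(7,3)·C(5,2) + C(7,4)·C(5,1) + C(7,5)·C(5,0) = 756; total = C(12,5) = 792.
P = 756/792 = 21/22 ≈ 0.9545.

21/22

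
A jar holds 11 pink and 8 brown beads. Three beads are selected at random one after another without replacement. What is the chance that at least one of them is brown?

268/323

Use the complement: P(at least one brown) = 1 − P(no brown).
P(none) = C(11,3)/C(19,3) = 165/969.
So P = 1 − 165/969 = 268/323 ≈ 0.8297.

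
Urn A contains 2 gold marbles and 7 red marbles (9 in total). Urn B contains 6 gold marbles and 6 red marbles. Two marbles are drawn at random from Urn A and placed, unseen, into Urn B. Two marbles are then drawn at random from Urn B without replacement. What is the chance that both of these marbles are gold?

Condition on how many of the transferred marbles are gold (from Urn A: 2 gold of 9; then Urn B has 14 total).
  0 gold: C(2,0)C(7,2)/C(9,2) = 7/12; then P = C(6,2)/C(14,2) = 15/91
  1 gold: C(2,1)C(7,1)/C(9,2) = 7/18; then P = C(7,2)/C(14,2) = 3/13
  2 gold: C(2,2)C(7,0)/C(9,2) = 1/36; then P = C(8,2)/C(14,2) = 4/13
P(both gold) = 7/36 ≈ 0.1944.

7/36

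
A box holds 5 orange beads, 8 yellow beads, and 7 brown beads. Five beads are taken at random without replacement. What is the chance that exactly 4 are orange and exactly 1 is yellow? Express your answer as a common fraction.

Unordered draws without replacement: count favorable combinations over C(20,5).
Favorable = C(5,4) · C(8,1) · C(7,0) = 40; total = C(20,5) = 15504.
P = 40/15504 = 5/1938 ≈ 0.0026.

5/1938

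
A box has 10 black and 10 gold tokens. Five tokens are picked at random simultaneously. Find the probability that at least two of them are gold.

Sum the hypergeometric tail for j = 2,…,5 gold tokens.
Favorable = C(10,2)·C(10,3) + C(10,3)·C(10,2) + C(10,4)·C(10,1) + C(10,5)·C(10,0) = 13152; total = C(20,5) = 15504.
P = 13152/15504 = 274/323 ≈ 0.8483.

274/323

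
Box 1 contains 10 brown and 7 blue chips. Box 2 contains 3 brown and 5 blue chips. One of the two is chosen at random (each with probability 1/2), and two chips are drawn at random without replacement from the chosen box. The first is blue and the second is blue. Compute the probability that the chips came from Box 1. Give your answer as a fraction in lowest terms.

P(E | Box 1) = 21/136; P(E | Box 2) = 5/14.
P(E) = 1/2·21/136 + 1/2·5/14 = 487/1904.
By Bayes' rule, P(Box 1 | E) = 21/272 / 487/1904 = 147/487 ≈ 0.3018.

147/487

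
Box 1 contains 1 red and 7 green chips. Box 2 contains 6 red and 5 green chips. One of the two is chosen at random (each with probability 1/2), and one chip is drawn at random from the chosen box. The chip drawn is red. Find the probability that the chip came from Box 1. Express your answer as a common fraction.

11/59

P(red | Box 1) = 1/8; P(red | Box 2) = 6/11.
P(red) = 1/2·1/8 + 1/2·6/11 = 59/176.
By Bayes' rule, P(Box 1 | red) = 1/16 / 59/176 = 11/59 ≈ 0.1864.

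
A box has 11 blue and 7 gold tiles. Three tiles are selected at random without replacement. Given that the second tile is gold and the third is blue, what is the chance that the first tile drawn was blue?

P(first=blue and the second tile is gold and the third is blue) = (11/18)·(7/17)·(10/16) = 385/2448.
P(E) = Σ over first color = 385/2448 + 77/816 = 77/306.
By Bayes, P(first=blue | E) = 385/2448 / 77/306 = 5/8 ≈ 0.6250.

5/8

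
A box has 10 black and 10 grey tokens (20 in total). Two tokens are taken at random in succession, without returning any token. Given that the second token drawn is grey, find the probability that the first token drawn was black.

P(first=black and the second token drawn is grey) = (10/20)·(10/19) = 5/19.
P(the second token drawn is grey) = Σ over first color = 5/19 + 9/38 = 1/2.
By Bayes, P(first=black | the second token drawn is grey) = 5/19 / 1/2 = 10/19 ≈ 0.5263.

10/19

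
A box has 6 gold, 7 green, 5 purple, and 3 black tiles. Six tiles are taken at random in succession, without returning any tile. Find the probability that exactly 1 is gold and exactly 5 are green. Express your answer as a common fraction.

3/1292

Unordered draws without replacement: count favorable combinations over C(21,6).
Favorable = C(6,1) · C(7,5) · C(5,0) · C(3,0) = 126; total = C(21,6) = 54264.
P = 126/54264 = 3/1292 ≈ 0.0023.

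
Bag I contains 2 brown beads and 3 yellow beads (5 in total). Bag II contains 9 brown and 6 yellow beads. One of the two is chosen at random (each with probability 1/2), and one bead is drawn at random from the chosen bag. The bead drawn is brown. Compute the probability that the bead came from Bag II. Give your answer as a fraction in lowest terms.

P(brown | Bag I) = 2/5; P(brown | Bag II) = 3/5.
P(brown) = 1/2·2/5 + 1/2·3/5 = 1/2.
By Bayes' rule, P(Bag II | brown) = 3/10 / 1/2 = 3/5 ≈ 0.6000.

3/5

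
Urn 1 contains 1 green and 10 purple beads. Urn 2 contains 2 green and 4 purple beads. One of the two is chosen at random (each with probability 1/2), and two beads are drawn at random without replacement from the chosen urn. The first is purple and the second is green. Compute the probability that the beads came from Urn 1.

15/59

P(E | Urn 1) = 1/11; P(E | Urn 2) = 4/15.
P(E) = 1/2·1/11 + 1/2·4/15 = 59/330.
By Bayes' rule, P(Urn 1 | E) = 1/22 / 59/330 = 15/59 ≈ 0.2542.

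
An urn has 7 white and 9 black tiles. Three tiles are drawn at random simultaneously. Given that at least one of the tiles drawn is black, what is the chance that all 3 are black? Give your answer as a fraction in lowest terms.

4/25

P(all 3 black) = C(9,3)/C(16,3) = 3/20; P(at least one black) = 1 − C(7,3)/C(16,3) = 15/16.
Since 'all 3 black' ⊆ 'at least one black', P(all 3 | at least one) = 3/20 / 15/16 = 4/25 ≈ 0.1600.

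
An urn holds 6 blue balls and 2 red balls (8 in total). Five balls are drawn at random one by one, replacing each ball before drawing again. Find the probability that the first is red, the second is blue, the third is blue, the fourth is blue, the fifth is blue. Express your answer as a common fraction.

Multiply the conditional probability of each draw in order, with replacement (the composition resets each draw).
P = (2/8) · (6/8) · (6/8) · (6/8) · (6/8) = 81/1024 ≈ 0.0791.

81/1024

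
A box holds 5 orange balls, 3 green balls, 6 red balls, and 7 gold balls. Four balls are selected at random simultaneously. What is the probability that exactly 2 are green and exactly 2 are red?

Unordered draws without replacement: count favorable combinations over C(21,4).
Favorable = C(5,0) · C(3,2) · C(6,2) · C(7,0) = 45; total = C(21,4) = 5985.
P = 45/5985 = 1/133 ≈ 0.0075.

1/133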